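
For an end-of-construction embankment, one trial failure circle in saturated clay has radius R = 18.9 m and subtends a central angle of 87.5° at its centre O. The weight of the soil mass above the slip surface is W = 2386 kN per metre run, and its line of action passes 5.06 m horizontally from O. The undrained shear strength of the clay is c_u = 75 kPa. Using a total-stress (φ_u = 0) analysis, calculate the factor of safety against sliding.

FS = 3.39

Taking moments about the centre O, the resisting moment is provided by the undrained shear strength acting along the arc:
Arc length L_a = R·θ = 18.9·(87.5°·π/180) = 18.9·1.5272 = 28.86 m
M_R = c_u·L_a·R = 75·28.86·18.9 = 40913.8 kN·m/m
M_D = W·d = 2386·5.06 = 12073.2 kN·m/m
FS = M_R / M_D = 40913.8 / 12073.2 = 3.389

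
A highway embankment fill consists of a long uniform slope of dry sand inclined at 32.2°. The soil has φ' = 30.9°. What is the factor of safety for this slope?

For a dry cohesionless infinite slope the factor of safety is FS = tanφ' / tanβ.
FS = tan30.9° / tan32.2° = 0.5985 / 0.6297 = 0.950

FS = 0.95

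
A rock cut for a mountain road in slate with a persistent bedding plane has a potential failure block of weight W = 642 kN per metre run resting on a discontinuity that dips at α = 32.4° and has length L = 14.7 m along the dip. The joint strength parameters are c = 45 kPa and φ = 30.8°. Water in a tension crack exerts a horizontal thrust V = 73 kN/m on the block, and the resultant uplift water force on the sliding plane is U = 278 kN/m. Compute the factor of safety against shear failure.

Resolving the block weight along and normal to the plane and applying the Mohr–Coulomb strength on the joint:
N' = W cosα − U − V sinα = 642·cos32.4° − 278 − 73·sin32.4° = 224.9 kN/m
Driving force T = W sinα + V cosα = 642·sin32.4° + 73·cos32.4° = 405.6 kN/m
Resisting force R = c·L + N'·tanφ = 45·14.7 + 224.9·tan30.8° = 661.5 + 134.1 = 795.6 kN/m
FS = R / T = 795.6 / 405.6 = 1.961

FS = 1.96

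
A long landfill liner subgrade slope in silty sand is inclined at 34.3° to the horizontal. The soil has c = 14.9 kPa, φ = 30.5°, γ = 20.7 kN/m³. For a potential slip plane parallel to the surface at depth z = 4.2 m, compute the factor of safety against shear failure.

FS = 1.23

For an infinite slope with a slip plane parallel to the surface (no pore pressure): FS = [c + γz cos²β tanφ] / [γz sinβ cosβ].
γz = 20.7·4.2 = 86.94 kN/m²
Numerator = 14.9 + 86.94·cos²34.3°·tan30.5° = 14.9 + 86.94·0.6824·0.5890 = 49.849 kPa
Denominator = 86.94·sin34.3°·cos34.3° = 86.94·0.5635·0.8261 = 40.473 kPa
FS = 49.849 / 40.473 = 1.232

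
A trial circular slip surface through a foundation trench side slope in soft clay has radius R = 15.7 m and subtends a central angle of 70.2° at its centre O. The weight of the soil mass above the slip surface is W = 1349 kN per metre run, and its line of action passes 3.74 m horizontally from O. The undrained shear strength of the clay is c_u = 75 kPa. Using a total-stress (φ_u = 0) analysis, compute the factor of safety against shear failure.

FS = 4.49

Taking moments about the centre O, the resisting moment is provided by the undrained shear strength acting along the arc:
Arc length L_a = R·θ = 15.7·(70.2°·π/180) = 15.7·1.2252 = 19.24 m
M_R = c_u·L_a·R = 75·19.24·15.7 = 22650.4 kN·m/m
M_D = W·d = 1349·3.74 = 5045.3 kN·m/m
FS = M_R / M_D = 22650.4 / 5045.3 = 4.489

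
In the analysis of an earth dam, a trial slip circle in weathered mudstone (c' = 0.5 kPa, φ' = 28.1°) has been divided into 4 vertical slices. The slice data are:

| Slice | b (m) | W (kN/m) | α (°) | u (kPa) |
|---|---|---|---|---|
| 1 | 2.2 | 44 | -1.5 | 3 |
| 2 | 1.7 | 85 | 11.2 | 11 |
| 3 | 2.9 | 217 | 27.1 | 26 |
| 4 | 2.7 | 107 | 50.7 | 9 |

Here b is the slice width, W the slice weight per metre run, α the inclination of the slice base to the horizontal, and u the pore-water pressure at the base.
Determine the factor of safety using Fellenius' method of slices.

Ordinary method of slices: FS = Σ[c'·Δl_i + (W_i cosα_i − u_i·Δl_i)·tanφ'] / Σ W_i sinα_i, with Δl_i = b_i / cosα_i.
Slice 1: Δl = 2.2/cos(-1.5°) = 2.201 m; N'_1 = 44·cos(-1.5°) − 3·2.201 = 37.4; c'Δl = 1.10; W sinα = -1.2
Slice 2: Δl = 1.7/cos11.2° = 1.733 m; N'_2 = 85·cos11.2° − 11·1.733 = 64.3; c'Δl = 0.87; W sinα = 16.5
Slice 3: Δl = 2.9/cos27.1° = 3.258 m; N'_3 = 217·cos27.1° − 26·3.258 = 108.5; c'Δl = 1.63; W sinα = 98.9
Slice 4: Δl = 2.7/cos50.7° = 4.263 m; N'_4 = 107·cos50.7° − 9·4.263 = 29.4; c'Δl = 2.13; W sinα = 82.8
Σc'Δl = 5.7 kN/m; ΣN' = 239.6 kN/m; ΣW sinα = 197.0 kN/m
Resisting = 5.7 + 239.6·tan28.1° = 5.7 + 127.9 = 133.7 kN/m
FS = 133.7 / 197.0 = 0.678

FS = 0.68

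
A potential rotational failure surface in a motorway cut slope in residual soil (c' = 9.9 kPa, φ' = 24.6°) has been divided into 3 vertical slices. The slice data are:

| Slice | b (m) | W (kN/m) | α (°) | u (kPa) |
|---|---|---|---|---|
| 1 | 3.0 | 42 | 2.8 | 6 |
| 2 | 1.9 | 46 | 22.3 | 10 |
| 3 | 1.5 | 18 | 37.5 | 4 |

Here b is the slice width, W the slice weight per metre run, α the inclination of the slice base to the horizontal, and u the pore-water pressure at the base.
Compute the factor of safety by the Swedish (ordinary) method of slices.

Ordinary method of slices: FS = Σ[c'·Δl_i + (W_i cosα_i − u_i·Δl_i)·tanφ'] / Σ W_i sinα_i, with Δl_i = b_i / cosα_i.
Slice 1: Δl = 3.0/cos2.8° = 3.004 m; N'_1 = 42·cos2.8° − 6·3.004 = 23.9; c'Δl = 29.74; W sinα = 2.1
Slice 2: Δl = 1.9/cos22.3° = 2.054 m; N'_2 = 46·cos22.3° − 10·2.054 = 22.0; c'Δl = 20.33; W sinα = 17.5
Slice 3: Δl = 1.5/cos37.5° = 1.891 m; N'_3 = 18·cos37.5° − 4·1.891 = 6.7; c'Δl = 18.72; W sinα = 11.0
Σc'Δl = 68.8 kN/m; ΣN' = 52.7 kN/m; ΣW sinα = 30.5 kN/m
Resisting = 68.8 + 52.7·tan24.6° = 68.8 + 24.1 = 92.9 kN/m
FS = 92.9 / 30.5 = 3.049

FS = 3.05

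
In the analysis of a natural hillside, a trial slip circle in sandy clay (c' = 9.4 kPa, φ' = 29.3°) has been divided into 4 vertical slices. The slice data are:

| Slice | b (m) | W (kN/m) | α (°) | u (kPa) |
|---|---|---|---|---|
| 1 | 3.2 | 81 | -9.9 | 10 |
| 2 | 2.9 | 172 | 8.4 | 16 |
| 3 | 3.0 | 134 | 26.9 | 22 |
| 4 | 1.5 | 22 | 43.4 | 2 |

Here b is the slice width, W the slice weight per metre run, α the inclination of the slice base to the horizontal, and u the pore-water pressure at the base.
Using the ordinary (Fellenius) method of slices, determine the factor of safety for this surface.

Ordinary method of slices: FS = Σ[c'·Δl_i + (W_i cosα_i − u_i·Δl_i)·tanφ'] / Σ W_i sinα_i, with Δl_i = b_i / cosα_i.
Slice 1: Δl = 3.2/cos(-9.9°) = 3.248 m; N'_1 = 81·cos(-9.9°) − 10·3.248 = 47.3; c'Δl = 30.53; W sinα = -13.9
Slice 2: Δl = 2.9/cos8.4° = 2.931 m; N'_2 = 172·cos8.4° − 16·2.931 = 123.3; c'Δl = 27.56; W sinα = 25.1
Slice 3: Δl = 3.0/cos26.9° = 3.364 m; N'_3 = 134·cos26.9° − 22·3.364 = 45.5; c'Δl = 31.62; W sinα = 60.6
Slice 4: Δl = 1.5/cos43.4° = 2.064 m; N'_4 = 22·cos43.4° − 2·2.064 = 11.9; c'Δl = 19.41; W sinα = 15.1
Σc'Δl = 109.1 kN/m; ΣN' = 227.9 kN/m; ΣW sinα = 86.9 kN/m
Resisting = 109.1 + 227.9·tan29.3° = 109.1 + 127.9 = 237.0 kN/m
FS = 237.0 / 86.9 = 2.726

FS = 2.73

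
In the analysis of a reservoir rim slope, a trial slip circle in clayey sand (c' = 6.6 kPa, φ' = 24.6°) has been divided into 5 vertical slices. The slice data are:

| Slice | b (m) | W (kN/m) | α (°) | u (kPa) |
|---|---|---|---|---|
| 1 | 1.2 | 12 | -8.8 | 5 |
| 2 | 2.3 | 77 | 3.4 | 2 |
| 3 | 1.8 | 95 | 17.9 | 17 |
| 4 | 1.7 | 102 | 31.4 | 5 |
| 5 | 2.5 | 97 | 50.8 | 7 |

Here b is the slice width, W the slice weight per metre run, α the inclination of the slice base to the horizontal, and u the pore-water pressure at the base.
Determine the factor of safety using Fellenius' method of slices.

Ordinary method of slices: FS = Σ[c'·Δl_i + (W_i cosα_i − u_i·Δl_i)·tanφ'] / Σ W_i sinα_i, with Δl_i = b_i / cosα_i.
Slice 1: Δl = 1.2/cos(-8.8°) = 1.214 m; N'_1 = 12·cos(-8.8°) − 5·1.214 = 5.8; c'Δl = 8.01; W sinα = -1.8
Slice 2: Δl = 2.3/cos3.4° = 2.304 m; N'_2 = 77·cos3.4° − 2·2.304 = 72.3; c'Δl = 15.21; W sinα = 4.6
Slice 3: Δl = 1.8/cos17.9° = 1.892 m; N'_3 = 95·cos17.9° − 17·1.892 = 58.2; c'Δl = 12.48; W sinα = 29.2
Slice 4: Δl = 1.7/cos31.4° = 1.992 m; N'_4 = 102·cos31.4° − 5·1.992 = 77.1; c'Δl = 13.15; W sinα = 53.1
Slice 5: Δl = 2.5/cos50.8° = 3.956 m; N'_5 = 97·cos50.8° − 7·3.956 = 33.6; c'Δl = 26.11; W sinα = 75.2
Σc'Δl = 75.0 kN/m; ΣN' = 247.0 kN/m; ΣW sinα = 160.2 kN/m
Resisting = 75.0 + 247.0·tan24.6° = 75.0 + 113.1 = 188.0 kN/m
FS = 188.0 / 160.2 = 1.174

FS = 1.17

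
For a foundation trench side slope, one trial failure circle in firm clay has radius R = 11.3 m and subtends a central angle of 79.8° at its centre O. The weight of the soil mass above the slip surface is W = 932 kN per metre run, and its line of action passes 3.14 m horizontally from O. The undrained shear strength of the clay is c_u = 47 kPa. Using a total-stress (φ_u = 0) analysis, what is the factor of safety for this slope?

FS = 2.86

Taking moments about the centre O, the resisting moment is provided by the undrained shear strength acting along the arc:
Arc length L_a = R·θ = 11.3·(79.8°·π/180) = 11.3·1.3928 = 15.74 m
M_R = c_u·L_a·R = 47·15.74·11.3 = 8358.6 kN·m/m
M_D = W·d = 932·3.14 = 2926.5 kN·m/m
FS = M_R / M_D = 8358.6 / 2926.5 = 2.856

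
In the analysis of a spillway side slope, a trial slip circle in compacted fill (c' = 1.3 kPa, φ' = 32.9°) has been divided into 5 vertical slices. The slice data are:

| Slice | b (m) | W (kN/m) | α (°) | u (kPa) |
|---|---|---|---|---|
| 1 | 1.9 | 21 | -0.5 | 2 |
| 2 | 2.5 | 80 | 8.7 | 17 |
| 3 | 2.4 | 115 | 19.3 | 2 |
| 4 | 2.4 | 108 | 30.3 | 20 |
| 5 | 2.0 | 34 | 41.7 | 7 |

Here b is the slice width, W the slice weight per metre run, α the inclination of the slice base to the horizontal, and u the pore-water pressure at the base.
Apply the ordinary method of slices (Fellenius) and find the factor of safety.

Ordinary method of slices: FS = Σ[c'·Δl_i + (W_i cosα_i − u_i·Δl_i)·tanφ'] / Σ W_i sinα_i, with Δl_i = b_i / cosα_i.
Slice 1: Δl = 1.9/cos(-0.5°) = 1.900 m; N'_1 = 21·cos(-0.5°) − 2·1.900 = 17.2; c'Δl = 2.47; W sinα = -0.2
Slice 2: Δl = 2.5/cos8.7° = 2.529 m; N'_2 = 80·cos8.7° − 17·2.529 = 36.1; c'Δl = 3.29; W sinα = 12.1
Slice 3: Δl = 2.4/cos19.3° = 2.543 m; N'_3 = 115·cos19.3° − 2·2.543 = 103.5; c'Δl = 3.31; W sinα = 38.0
Slice 4: Δl = 2.4/cos30.3° = 2.780 m; N'_4 = 108·cos30.3° − 20·2.780 = 37.7; c'Δl = 3.61; W sinα = 54.5
Slice 5: Δl = 2.0/cos41.7° = 2.679 m; N'_5 = 34·cos41.7° − 7·2.679 = 6.6; c'Δl = 3.48; W sinα = 22.6
Σc'Δl = 16.2 kN/m; ΣN' = 201.0 kN/m; ΣW sinα = 127.0 kN/m
Resisting = 16.2 + 201.0·tan32.9° = 16.2 + 130.0 = 146.2 kN/m
FS = 146.2 / 127.0 = 1.151

FS = 1.15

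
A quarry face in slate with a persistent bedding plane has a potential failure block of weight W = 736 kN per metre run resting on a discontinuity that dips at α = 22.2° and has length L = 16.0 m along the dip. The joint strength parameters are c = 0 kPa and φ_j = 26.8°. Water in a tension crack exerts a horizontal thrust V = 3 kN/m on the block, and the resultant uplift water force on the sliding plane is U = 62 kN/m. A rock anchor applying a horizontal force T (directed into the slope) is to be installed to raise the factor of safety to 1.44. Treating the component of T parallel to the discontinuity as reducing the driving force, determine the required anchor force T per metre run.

Resolving forces along and normal to the sliding plane, with the horizontal anchor force T adding T·sinα to the effective normal force and T·cosα acting up the plane against the driving force:
FS = [cL + (W cosα − U − V sinα + T sinα) tanφ_j] / [W sinα + V cosα − T cosα]
Without the anchor: N' = 618.3 kN/m, driving T_d = 280.9 kN/m, resisting R = 0·16.0 + 618.3·tan26.8° = 312.3 kN/m, FS = 1.11.
Setting FS = 1.44 and solving for T:
1.44·(280.9 − T cos22.2°) = 312.3 + T sin22.2°·tan26.8°
T·(sin22.2°·tan26.8° + 1.44·cos22.2°) = 1.44·280.9 − 312.3
T·(0.3778·0.5051 + 1.44·0.9259) = 404.5 − 312.3 = 92.1
T·1.5241 = 92.1
T = 60.4 kN/m

T = 60 kN/m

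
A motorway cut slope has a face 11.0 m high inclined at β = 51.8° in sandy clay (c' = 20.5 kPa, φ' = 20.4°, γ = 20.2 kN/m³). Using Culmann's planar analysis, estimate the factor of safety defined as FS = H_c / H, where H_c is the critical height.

FS = 1.86

H_c = (4c'/γ) · sinβ cosφ' / [1 − cos(β − φ')]
    = (4·20.5/20.2) · sin51.8°·cos20.4° / [1 − cos31.4°]
    = 4.059 · 0.7366 / 0.1464 = 20.42 m
FS = H_c / H = 20.42 / 11.0 = 1.856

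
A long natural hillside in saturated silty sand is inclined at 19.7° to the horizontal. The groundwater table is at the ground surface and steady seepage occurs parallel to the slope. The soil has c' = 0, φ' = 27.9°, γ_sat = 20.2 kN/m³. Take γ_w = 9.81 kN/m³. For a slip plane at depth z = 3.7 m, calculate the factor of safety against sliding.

FS = 0.76

With seepage parallel to the slope and the water table at the surface, the effective normal stress on the slip plane uses the buoyant unit weight γ' = γ_sat − γ_w while the driving shear stress uses γ_sat:
FS = [c' + γ' z cos²β tanφ'] / [γ_sat z sinβ cosβ]
(For c' = 0 this reduces to FS = (γ'/γ_sat)·tanφ'/tanβ.)
γ' = 20.2 − 9.81 = 10.39 kN/m³
Numerator = 0.0 + 10.39·3.7·cos²19.7°·tan27.9° = 0.0 + 10.39·3.7·0.8864·0.5295 = 18.042 kPa
Denominator = 20.2·3.7·sin19.7°·cos19.7° = 20.2·3.7·0.3371·0.9415 = 23.720 kPa
FS = 18.042 / 23.720 = 0.761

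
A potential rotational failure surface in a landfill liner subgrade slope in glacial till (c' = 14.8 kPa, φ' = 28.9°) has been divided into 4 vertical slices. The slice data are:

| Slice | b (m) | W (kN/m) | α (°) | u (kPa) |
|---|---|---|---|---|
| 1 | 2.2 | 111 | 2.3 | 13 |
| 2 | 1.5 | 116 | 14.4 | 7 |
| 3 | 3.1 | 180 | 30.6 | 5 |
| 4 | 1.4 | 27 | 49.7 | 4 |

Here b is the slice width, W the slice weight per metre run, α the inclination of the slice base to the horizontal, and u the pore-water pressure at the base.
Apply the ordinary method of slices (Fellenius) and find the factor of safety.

Ordinary method of slices: FS = Σ[c'·Δl_i + (W_i cosα_i − u_i·Δl_i)·tanφ'] / Σ W_i sinα_i, with Δl_i = b_i / cosα_i.
Slice 1: Δl = 2.2/cos2.3° = 2.202 m; N'_1 = 111·cos2.3° − 13·2.202 = 82.3; c'Δl = 32.59; W sinα = 4.5
Slice 2: Δl = 1.5/cos14.4° = 1.549 m; N'_2 = 116·cos14.4° − 7·1.549 = 101.5; c'Δl = 22.92; W sinα = 28.8
Slice 3: Δl = 3.1/cos30.6° = 3.602 m; N'_3 = 180·cos30.6° − 5·3.602 = 136.9; c'Δl = 53.30; W sinα = 91.6
Slice 4: Δl = 1.4/cos49.7° = 2.165 m; N'_4 = 27·cos49.7° − 4·2.165 = 8.8; c'Δl = 32.04; W sinα = 20.6
Σc'Δl = 140.8 kN/m; ΣN' = 329.5 kN/m; ΣW sinα = 145.5 kN/m
Resisting = 140.8 + 329.5·tan28.9° = 140.8 + 181.9 = 322.8 kN/m
FS = 322.8 / 145.5 = 2.218

FS = 2.22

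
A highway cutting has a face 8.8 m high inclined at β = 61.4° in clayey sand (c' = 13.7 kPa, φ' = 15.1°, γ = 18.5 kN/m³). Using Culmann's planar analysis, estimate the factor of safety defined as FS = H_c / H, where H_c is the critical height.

H_c = (4c'/γ) · sinβ cosφ' / [1 − cos(β − φ')]
    = (4·13.7/18.5) · sin61.4°·cos15.1° / [1 − cos46.3°]
    = 2.962 · 0.8477 / 0.3091 = 8.12 m
FS = H_c / H = 8.12 / 8.8 = 0.923

FS = 0.92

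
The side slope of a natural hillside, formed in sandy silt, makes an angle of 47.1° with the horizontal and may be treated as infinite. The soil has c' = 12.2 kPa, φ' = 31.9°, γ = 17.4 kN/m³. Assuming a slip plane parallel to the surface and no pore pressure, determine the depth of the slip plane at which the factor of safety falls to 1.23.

z = 2.16 m

Setting FS = 1.23 in FS = [c' + γz cos²β tanφ'] / [γz sinβ cosβ] and solving for z:
z = c' / [γ cosβ (FS·sinβ − cosβ·tanφ')]
  = 12.2 / [17.4·cos47.1°·(1.23·sin47.1° − cos47.1°·tan31.9°)]
  = 12.2 / [17.4·0.6807·(1.23·0.7325 − 0.6807·0.6224)]
  = 12.2 / 5.6536 = 2.158 m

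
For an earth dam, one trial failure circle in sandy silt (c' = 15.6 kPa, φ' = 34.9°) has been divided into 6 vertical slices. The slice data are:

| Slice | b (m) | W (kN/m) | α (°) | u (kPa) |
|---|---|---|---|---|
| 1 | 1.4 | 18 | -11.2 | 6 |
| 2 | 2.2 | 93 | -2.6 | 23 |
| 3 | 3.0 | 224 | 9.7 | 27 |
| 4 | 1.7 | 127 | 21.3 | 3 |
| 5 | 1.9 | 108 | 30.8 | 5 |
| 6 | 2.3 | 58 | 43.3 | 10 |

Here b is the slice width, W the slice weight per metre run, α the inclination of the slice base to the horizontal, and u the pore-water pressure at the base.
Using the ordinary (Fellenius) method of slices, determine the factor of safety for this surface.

FS = 2.87

Ordinary method of slices: FS = Σ[c'·Δl_i + (W_i cosα_i − u_i·Δl_i)·tanφ'] / Σ W_i sinα_i, with Δl_i = b_i / cosα_i.
Slice 1: Δl = 1.4/cos(-11.2°) = 1.427 m; N'_1 = 18·cos(-11.2°) − 6·1.427 = 9.1; c'Δl = 22.26; W sinα = -3.5
Slice 2: Δl = 2.2/cos(-2.6°) = 2.202 m; N'_2 = 93·cos(-2.6°) − 23·2.202 = 42.3; c'Δl = 34.36; W sinα = -4.2
Slice 3: Δl = 3.0/cos9.7° = 3.044 m; N'_3 = 224·cos9.7° − 27·3.044 = 138.6; c'Δl = 47.48; W sinα = 37.7
Slice 4: Δl = 1.7/cos21.3° = 1.825 m; N'_4 = 127·cos21.3° − 3·1.825 = 112.9; c'Δl = 28.46; W sinα = 46.1
Slice 5: Δl = 1.9/cos30.8° = 2.212 m; N'_5 = 108·cos30.8° − 5·2.212 = 81.7; c'Δl = 34.51; W sinα = 55.3
Slice 6: Δl = 2.3/cos43.3° = 3.160 m; N'_6 = 58·cos43.3° − 10·3.160 = 10.6; c'Δl = 49.30; W sinα = 39.8
Σc'Δl = 216.4 kN/m; ΣN' = 395.1 kN/m; ΣW sinα = 171.2 kN/m
Resisting = 216.4 + 395.1·tan34.9° = 216.4 + 275.7 = 492.0 kN/m
FS = 492.0 / 171.2 = 2.873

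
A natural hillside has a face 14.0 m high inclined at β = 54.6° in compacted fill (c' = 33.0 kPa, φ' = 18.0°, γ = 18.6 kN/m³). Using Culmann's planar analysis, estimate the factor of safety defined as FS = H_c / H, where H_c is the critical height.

H_c = (4c'/γ) · sinβ cosφ' / [1 − cos(β − φ')]
    = (4·33.0/18.6) · sin54.6°·cos18.0° / [1 − cos36.6°]
    = 7.097 · 0.7752 / 0.1972 = 27.90 m
FS = H_c / H = 27.90 / 14.0 = 1.993

FS = 1.99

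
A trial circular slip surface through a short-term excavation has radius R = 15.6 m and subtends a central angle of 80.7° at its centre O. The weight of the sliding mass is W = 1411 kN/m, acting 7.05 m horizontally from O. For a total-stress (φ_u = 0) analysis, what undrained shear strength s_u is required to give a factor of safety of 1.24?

FS = s_u·L_a·R / (W·d), so s_u = FS·W·d / (L_a·R).
Arc length L_a = R·θ = 15.6·(80.7°·π/180) = 15.6·1.4085 = 21.97 m
s_u = 1.24·1411·7.05 / (21.97·15.6) = 12335.0 / 342.77 = 35.99 kPa

s_u = 36.0 kPa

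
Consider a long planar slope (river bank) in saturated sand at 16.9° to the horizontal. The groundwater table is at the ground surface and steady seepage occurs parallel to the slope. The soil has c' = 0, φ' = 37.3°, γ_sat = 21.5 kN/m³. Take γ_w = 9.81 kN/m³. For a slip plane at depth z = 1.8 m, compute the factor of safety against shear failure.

With seepage parallel to the slope and the water table at the surface, the effective normal stress on the slip plane uses the buoyant unit weight γ' = γ_sat − γ_w while the driving shear stress uses γ_sat:
FS = [c' + γ' z cos²β tanφ'] / [γ_sat z sinβ cosβ]
(For c' = 0 this reduces to FS = (γ'/γ_sat)·tanφ'/tanβ.)
γ' = 21.5 − 9.81 = 11.69 kN/m³
Numerator = 0.0 + 11.69·1.8·cos²16.9°·tan37.3° = 0.0 + 11.69·1.8·0.9155·0.7618 = 14.675 kPa
Denominator = 21.5·1.8·sin16.9°·cos16.9° = 21.5·1.8·0.2907·0.9568 = 10.764 kPa
FS = 14.675 / 10.764 = 1.363

FS = 1.36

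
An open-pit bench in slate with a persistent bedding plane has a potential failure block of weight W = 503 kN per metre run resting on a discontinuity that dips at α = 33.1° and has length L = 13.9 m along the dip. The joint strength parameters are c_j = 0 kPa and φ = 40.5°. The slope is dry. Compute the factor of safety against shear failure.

FS = 1.31

Resolving the block weight along and normal to the plane and applying the Mohr–Coulomb strength on the joint:
N' = W cosα = 503·cos33.1° = 421.4 kN/m
Driving force T = W sinα = 503·sin33.1° = 274.7 kN/m
Resisting force R = c_j·L + N'·tanφ = 0·13.9 + 421.4·tan40.5° = 0.0 + 359.9 = 359.9 kN/m
FS = R / T = 359.9 / 274.7 = 1.310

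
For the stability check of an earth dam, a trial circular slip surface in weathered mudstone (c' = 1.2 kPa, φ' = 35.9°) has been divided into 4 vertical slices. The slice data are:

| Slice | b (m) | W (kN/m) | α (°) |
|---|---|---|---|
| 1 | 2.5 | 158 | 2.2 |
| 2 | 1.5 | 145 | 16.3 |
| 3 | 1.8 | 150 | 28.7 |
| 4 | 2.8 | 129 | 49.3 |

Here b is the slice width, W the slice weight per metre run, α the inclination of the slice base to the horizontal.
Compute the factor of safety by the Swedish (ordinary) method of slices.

Ordinary method of slices: FS = Σ[c'·Δl_i + (W_i cosα_i)·tanφ'] / Σ W_i sinα_i, with Δl_i = b_i / cosα_i.
Slice 1: Δl = 2.5/cos2.2° = 2.502 m; N'_1 = 158·cos2.2° = 157.9; c'Δl = 3.00; W sinα = 6.1
Slice 2: Δl = 1.5/cos16.3° = 1.563 m; N'_2 = 145·cos16.3° = 139.2; c'Δl = 1.88; W sinα = 40.7
Slice 3: Δl = 1.8/cos28.7° = 2.052 m; N'_3 = 150·cos28.7° = 131.6; c'Δl = 2.46; W sinα = 72.0
Slice 4: Δl = 2.8/cos49.3° = 4.294 m; N'_4 = 129·cos49.3° = 84.1; c'Δl = 5.15; W sinα = 97.8
Σc'Δl = 12.5 kN/m; ΣN' = 512.7 kN/m; ΣW sinα = 216.6 kN/m
Resisting = 12.5 + 512.7·tan35.9° = 12.5 + 371.2 = 383.7 kN/m
FS = 383.7 / 216.6 = 1.771

FS = 1.77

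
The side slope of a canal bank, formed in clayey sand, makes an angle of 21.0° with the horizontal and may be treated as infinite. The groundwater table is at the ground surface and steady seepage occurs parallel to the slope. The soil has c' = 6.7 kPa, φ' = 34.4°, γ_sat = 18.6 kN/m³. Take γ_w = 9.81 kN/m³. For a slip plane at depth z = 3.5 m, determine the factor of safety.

With seepage parallel to the slope and the water table at the surface, the effective normal stress on the slip plane uses the buoyant unit weight γ' = γ_sat − γ_w while the driving shear stress uses γ_sat:
FS = [c' + γ' z cos²β tanφ'] / [γ_sat z sinβ cosβ]
γ' = 18.6 − 9.81 = 8.79 kN/m³
Numerator = 6.7 + 8.79·3.5·cos²21.0°·tan34.4° = 6.7 + 8.79·3.5·0.8716·0.6847 = 25.060 kPa
Denominator = 18.6·3.5·sin21.0°·cos21.0° = 18.6·3.5·0.3584·0.9336 = 21.780 kPa
FS = 25.060 / 21.780 = 1.151

FS = 1.15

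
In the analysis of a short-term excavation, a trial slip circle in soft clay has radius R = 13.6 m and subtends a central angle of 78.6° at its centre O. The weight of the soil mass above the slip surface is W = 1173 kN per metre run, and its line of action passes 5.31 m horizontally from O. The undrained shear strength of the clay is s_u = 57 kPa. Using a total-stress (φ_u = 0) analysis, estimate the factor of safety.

FS = 2.32

Taking moments about the centre O, the resisting moment is provided by the undrained shear strength acting along the arc:
Arc length L_a = R·θ = 13.6·(78.6°·π/180) = 13.6·1.3718 = 18.66 m
M_R = s_u·L_a·R = 57·18.66·13.6 = 14462.8 kN·m/m
M_D = W·d = 1173·5.31 = 6228.6 kN·m/m
FS = M_R / M_D = 14462.8 / 6228.6 = 2.322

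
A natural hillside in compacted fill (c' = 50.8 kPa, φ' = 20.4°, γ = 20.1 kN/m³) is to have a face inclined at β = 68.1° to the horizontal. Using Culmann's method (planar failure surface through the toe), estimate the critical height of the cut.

H_c = 26.89 m

Culmann's analysis gives the critical failure plane at α_cr = (β + φ')/2 = (68.1 + 20.4)/2 = 44.2°, and the critical height
H_c = (4c'/γ) · sinβ cosφ' / [1 − cos(β − φ')]
    = (4·50.8/20.1) · sin68.1°·cos20.4° / [1 − cos(47.7°)]
    = 10.109 · 0.9278·0.9373 / [1 − 0.6730]
    = 10.109 · 0.8696 / 0.3270
    = 26.89 m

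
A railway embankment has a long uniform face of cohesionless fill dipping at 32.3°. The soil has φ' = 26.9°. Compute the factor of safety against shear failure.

FS = 0.80

For a dry cohesionless infinite slope the factor of safety is FS = tanφ' / tanβ.
FS = tan26.9° / tan32.3° = 0.5073 / 0.6322 = 0.803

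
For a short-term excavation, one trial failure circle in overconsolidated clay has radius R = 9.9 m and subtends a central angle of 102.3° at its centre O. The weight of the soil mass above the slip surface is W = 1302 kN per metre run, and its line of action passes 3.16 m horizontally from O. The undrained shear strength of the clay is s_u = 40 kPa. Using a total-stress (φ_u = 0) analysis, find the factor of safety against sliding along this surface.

Taking moments about the centre O, the resisting moment is provided by the undrained shear strength acting along the arc:
Arc length L_a = R·θ = 9.9·(102.3°·π/180) = 9.9·1.7855 = 17.68 m
M_R = s_u·L_a·R = 40·17.68·9.9 = 6999.8 kN·m/m
M_D = W·d = 1302·3.16 = 4114.3 kN·m/m
FS = M_R / M_D = 6999.8 / 4114.3 = 1.701

FS = 1.70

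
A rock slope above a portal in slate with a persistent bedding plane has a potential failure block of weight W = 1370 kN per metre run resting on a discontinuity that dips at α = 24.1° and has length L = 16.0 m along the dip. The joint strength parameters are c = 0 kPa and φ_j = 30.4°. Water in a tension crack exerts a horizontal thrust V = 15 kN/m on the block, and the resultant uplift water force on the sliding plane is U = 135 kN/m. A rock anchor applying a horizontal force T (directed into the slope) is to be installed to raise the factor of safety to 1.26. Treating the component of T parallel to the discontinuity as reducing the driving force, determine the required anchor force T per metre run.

Resolving forces along and normal to the sliding plane, with the horizontal anchor force T adding T·sinα to the effective normal force and T·cosα acting up the plane against the driving force:
FS = [cL + (W cosα − U − V sinα + T sinα) tanφ_j] / [W sinα + V cosα − T cosα]
Without the anchor: N' = 1109.5 kN/m, driving T_d = 573.1 kN/m, resisting R = 0·16.0 + 1109.5·tan30.4° = 650.9 kN/m, FS = 1.14.
Setting FS = 1.26 and solving for T:
1.26·(573.1 − T cos24.1°) = 650.9 + T sin24.1°·tan30.4°
T·(sin24.1°·tan30.4° + 1.26·cos24.1°) = 1.26·573.1 − 650.9
T·(0.4083·0.5867 + 1.26·0.9128) = 722.1 − 650.9 = 71.2
T·1.3897 = 71.2
T = 51.2 kN/m

T = 51 kN/m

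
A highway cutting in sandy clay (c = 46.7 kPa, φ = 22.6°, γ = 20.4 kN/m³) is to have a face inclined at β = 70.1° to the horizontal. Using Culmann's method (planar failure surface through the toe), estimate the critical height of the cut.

H_c = 24.50 m

Culmann's analysis gives the critical failure plane at α_cr = (β + φ)/2 = (70.1 + 22.6)/2 = 46.3°, and the critical height
H_c = (4c/γ) · sinβ cosφ / [1 − cos(β − φ)]
    = (4·46.7/20.4) · sin70.1°·cos22.6° / [1 − cos(47.5°)]
    = 9.157 · 0.9403·0.9232 / [1 − 0.6756]
    = 9.157 · 0.8681 / 0.3244
    = 24.50 m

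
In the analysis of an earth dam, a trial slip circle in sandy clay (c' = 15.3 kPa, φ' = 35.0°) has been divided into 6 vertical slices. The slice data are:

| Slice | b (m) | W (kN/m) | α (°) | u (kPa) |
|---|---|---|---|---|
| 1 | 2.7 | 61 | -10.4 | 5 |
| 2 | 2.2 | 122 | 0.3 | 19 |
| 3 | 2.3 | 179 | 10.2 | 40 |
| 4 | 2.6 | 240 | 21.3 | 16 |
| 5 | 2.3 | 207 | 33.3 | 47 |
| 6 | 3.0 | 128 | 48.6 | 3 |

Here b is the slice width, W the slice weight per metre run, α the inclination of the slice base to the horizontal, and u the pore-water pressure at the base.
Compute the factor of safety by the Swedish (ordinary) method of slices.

FS = 1.94

Ordinary method of slices: FS = Σ[c'·Δl_i + (W_i cosα_i − u_i·Δl_i)·tanφ'] / Σ W_i sinα_i, with Δl_i = b_i / cosα_i.
Slice 1: Δl = 2.7/cos(-10.4°) = 2.745 m; N'_1 = 61·cos(-10.4°) − 5·2.745 = 46.3; c'Δl = 42.00; W sinα = -11.0
Slice 2: Δl = 2.2/cos0.3° = 2.200 m; N'_2 = 122·cos0.3° − 19·2.200 = 80.2; c'Δl = 33.66; W sinα = 0.6
Slice 3: Δl = 2.3/cos10.2° = 2.337 m; N'_3 = 179·cos10.2° − 40·2.337 = 82.7; c'Δl = 35.76; W sinα = 31.7
Slice 4: Δl = 2.6/cos21.3° = 2.791 m; N'_4 = 240·cos21.3° − 16·2.791 = 179.0; c'Δl = 42.70; W sinα = 87.2
Slice 5: Δl = 2.3/cos33.3° = 2.752 m; N'_5 = 207·cos33.3° − 47·2.752 = 43.7; c'Δl = 42.10; W sinα = 113.6
Slice 6: Δl = 3.0/cos48.6° = 4.536 m; N'_6 = 128·cos48.6° − 3·4.536 = 71.0; c'Δl = 69.41; W sinα = 96.0
Σc'Δl = 265.6 kN/m; ΣN' = 502.8 kN/m; ΣW sinα = 318.2 kN/m
Resisting = 265.6 + 502.8·tan35.0° = 265.6 + 352.1 = 617.7 kN/m
FS = 617.7 / 318.2 = 1.941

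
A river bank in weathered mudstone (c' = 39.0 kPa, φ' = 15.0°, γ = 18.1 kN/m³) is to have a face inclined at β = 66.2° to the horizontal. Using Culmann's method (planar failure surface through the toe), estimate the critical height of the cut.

H_c = 20.40 m

Culmann's analysis gives the critical failure plane at α_cr = (β + φ')/2 = (66.2 + 15.0)/2 = 40.6°, and the critical height
H_c = (4c'/γ) · sinβ cosφ' / [1 − cos(β − φ')]
    = (4·39.0/18.1) · sin66.2°·cos15.0° / [1 − cos(51.2°)]
    = 8.619 · 0.9150·0.9659 / [1 − 0.6266]
    = 8.619 · 0.8838 / 0.3734
    = 20.40 m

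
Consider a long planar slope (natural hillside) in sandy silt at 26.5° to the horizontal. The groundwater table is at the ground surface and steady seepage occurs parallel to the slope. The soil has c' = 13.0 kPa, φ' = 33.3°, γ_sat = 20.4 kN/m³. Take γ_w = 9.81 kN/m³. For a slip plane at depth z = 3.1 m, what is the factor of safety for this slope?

FS = 1.20

With seepage parallel to the slope and the water table at the surface, the effective normal stress on the slip plane uses the buoyant unit weight γ' = γ_sat − γ_w while the driving shear stress uses γ_sat:
FS = [c' + γ' z cos²β tanφ'] / [γ_sat z sinβ cosβ]
γ' = 20.4 − 9.81 = 10.59 kN/m³
Numerator = 13.0 + 10.59·3.1·cos²26.5°·tan33.3° = 13.0 + 10.59·3.1·0.8009·0.6569 = 30.271 kPa
Denominator = 20.4·3.1·sin26.5°·cos26.5° = 20.4·3.1·0.4462·0.8949 = 25.253 kPa
FS = 30.271 / 25.253 = 1.199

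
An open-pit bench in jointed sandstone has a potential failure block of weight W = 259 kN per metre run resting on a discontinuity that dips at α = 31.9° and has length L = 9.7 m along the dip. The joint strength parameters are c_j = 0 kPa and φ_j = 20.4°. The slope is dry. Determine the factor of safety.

Resolving the block weight along and normal to the plane and applying the Mohr–Coulomb strength on the joint:
N' = W cosα = 259·cos31.9° = 219.9 kN/m
Driving force T = W sinα = 259·sin31.9° = 136.9 kN/m
Resisting force R = c_j·L + N'·tanφ_j = 0·9.7 + 219.9·tan20.4° = 0.0 + 81.8 = 81.8 kN/m
FS = R / T = 81.8 / 136.9 = 0.597

FS = 0.60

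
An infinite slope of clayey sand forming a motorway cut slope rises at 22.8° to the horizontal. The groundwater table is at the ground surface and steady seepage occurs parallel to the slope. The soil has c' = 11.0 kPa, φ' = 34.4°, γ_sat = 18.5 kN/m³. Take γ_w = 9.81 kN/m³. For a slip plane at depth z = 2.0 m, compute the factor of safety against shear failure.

FS = 1.60

With seepage parallel to the slope and the water table at the surface, the effective normal stress on the slip plane uses the buoyant unit weight γ' = γ_sat − γ_w while the driving shear stress uses γ_sat:
FS = [c' + γ' z cos²β tanφ'] / [γ_sat z sinβ cosβ]
γ' = 18.5 − 9.81 = 8.69 kN/m³
Numerator = 11.0 + 8.69·2.0·cos²22.8°·tan34.4° = 11.0 + 8.69·2.0·0.8498·0.6847 = 21.113 kPa
Denominator = 18.5·2.0·sin22.8°·cos22.8° = 18.5·2.0·0.3875·0.9219 = 13.218 kPa
FS = 21.113 / 13.218 = 1.597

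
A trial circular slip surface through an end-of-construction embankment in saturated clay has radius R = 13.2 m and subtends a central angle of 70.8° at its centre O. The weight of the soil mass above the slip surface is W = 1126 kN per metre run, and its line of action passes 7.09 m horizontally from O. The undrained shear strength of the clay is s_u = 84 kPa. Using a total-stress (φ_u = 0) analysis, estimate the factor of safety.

FS = 2.27

Taking moments about the centre O, the resisting moment is provided by the undrained shear strength acting along the arc:
Arc length L_a = R·θ = 13.2·(70.8°·π/180) = 13.2·1.2357 = 16.31 m
M_R = s_u·L_a·R = 84·16.31·13.2 = 18085.8 kN·m/m
M_D = W·d = 1126·7.09 = 7983.3 kN·m/m
FS = M_R / M_D = 18085.8 / 7983.3 = 2.265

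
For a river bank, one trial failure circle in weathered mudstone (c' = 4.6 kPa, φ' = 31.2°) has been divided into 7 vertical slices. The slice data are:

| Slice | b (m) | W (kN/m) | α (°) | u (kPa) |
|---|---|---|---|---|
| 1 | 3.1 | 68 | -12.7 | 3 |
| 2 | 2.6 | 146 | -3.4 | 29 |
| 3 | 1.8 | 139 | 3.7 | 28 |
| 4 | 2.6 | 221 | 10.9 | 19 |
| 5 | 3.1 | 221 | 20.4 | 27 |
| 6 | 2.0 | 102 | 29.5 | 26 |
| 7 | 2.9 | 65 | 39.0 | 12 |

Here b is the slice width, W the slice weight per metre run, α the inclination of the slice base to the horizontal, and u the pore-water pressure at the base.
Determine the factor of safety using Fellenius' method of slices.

Ordinary method of slices: FS = Σ[c'·Δl_i + (W_i cosα_i − u_i·Δl_i)·tanφ'] / Σ W_i sinα_i, with Δl_i = b_i / cosα_i.
Slice 1: Δl = 3.1/cos(-12.7°) = 3.178 m; N'_1 = 68·cos(-12.7°) − 3·3.178 = 56.8; c'Δl = 14.62; W sinα = -14.9
Slice 2: Δl = 2.6/cos(-3.4°) = 2.605 m; N'_2 = 146·cos(-3.4°) − 29·2.605 = 70.2; c'Δl = 11.98; W sinα = -8.7
Slice 3: Δl = 1.8/cos3.7° = 1.804 m; N'_3 = 139·cos3.7° − 28·1.804 = 88.2; c'Δl = 8.30; W sinα = 9.0
Slice 4: Δl = 2.6/cos10.9° = 2.648 m; N'_4 = 221·cos10.9° − 19·2.648 = 166.7; c'Δl = 12.18; W sinα = 41.8
Slice 5: Δl = 3.1/cos20.4° = 3.307 m; N'_5 = 221·cos20.4° − 27·3.307 = 117.8; c'Δl = 15.21; W sinα = 77.0
Slice 6: Δl = 2.0/cos29.5° = 2.298 m; N'_6 = 102·cos29.5° − 26·2.298 = 29.0; c'Δl = 10.57; W sinα = 50.2
Slice 7: Δl = 2.9/cos39.0° = 3.732 m; N'_7 = 65·cos39.0° − 12·3.732 = 5.7; c'Δl = 17.17; W sinα = 40.9
Σc'Δl = 90.0 kN/m; ΣN' = 534.5 kN/m; ΣW sinα = 195.3 kN/m
Resisting = 90.0 + 534.5·tan31.2° = 90.0 + 323.7 = 413.7 kN/m
FS = 413.7 / 195.3 = 2.118

FS = 2.12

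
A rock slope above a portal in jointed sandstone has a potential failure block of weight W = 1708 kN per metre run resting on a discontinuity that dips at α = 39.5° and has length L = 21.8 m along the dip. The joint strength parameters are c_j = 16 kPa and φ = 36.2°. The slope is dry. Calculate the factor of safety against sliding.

Resolving the block weight along and normal to the plane and applying the Mohr–Coulomb strength on the joint:
N' = W cosα = 1708·cos39.5° = 1317.9 kN/m
Driving force T = W sinα = 1708·sin39.5° = 1086.4 kN/m
Resisting force R = c_j·L + N'·tanφ = 16·21.8 + 1317.9·tan36.2° = 348.8 + 964.6 = 1313.4 kN/m
FS = R / T = 1313.4 / 1086.4 = 1.209

FS = 1.21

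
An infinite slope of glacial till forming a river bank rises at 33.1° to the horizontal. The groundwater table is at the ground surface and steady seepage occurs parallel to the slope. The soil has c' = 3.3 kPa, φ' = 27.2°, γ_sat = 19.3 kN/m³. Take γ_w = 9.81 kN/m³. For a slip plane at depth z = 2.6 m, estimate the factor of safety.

FS = 0.53

With seepage parallel to the slope and the water table at the surface, the effective normal stress on the slip plane uses the buoyant unit weight γ' = γ_sat − γ_w while the driving shear stress uses γ_sat:
FS = [c' + γ' z cos²β tanφ'] / [γ_sat z sinβ cosβ]
γ' = 19.3 − 9.81 = 9.49 kN/m³
Numerator = 3.3 + 9.49·2.6·cos²33.1°·tan27.2° = 3.3 + 9.49·2.6·0.7018·0.5139 = 12.199 kPa
Denominator = 19.3·2.6·sin33.1°·cos33.1° = 19.3·2.6·0.5461·0.8377 = 22.956 kPa
FS = 12.199 / 22.956 = 0.531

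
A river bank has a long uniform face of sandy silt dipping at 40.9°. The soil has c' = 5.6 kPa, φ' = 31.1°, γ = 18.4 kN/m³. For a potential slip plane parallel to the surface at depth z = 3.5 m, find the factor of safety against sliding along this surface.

FS = 0.87

For an infinite slope with a slip plane parallel to the surface (no pore pressure): FS = [c' + γz cos²β tanφ'] / [γz sinβ cosβ].
γz = 18.4·3.5 = 64.40 kN/m²
Numerator = 5.6 + 64.40·cos²40.9°·tan31.1° = 5.6 + 64.40·0.5713·0.6032 = 27.795 kPa
Denominator = 64.40·sin40.9°·cos40.9° = 64.40·0.6547·0.7559 = 31.871 kPa
FS = 27.795 / 31.871 = 0.872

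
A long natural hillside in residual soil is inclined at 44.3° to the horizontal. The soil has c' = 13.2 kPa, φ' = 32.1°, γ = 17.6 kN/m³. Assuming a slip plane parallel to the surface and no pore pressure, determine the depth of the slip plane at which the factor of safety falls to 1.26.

z = 2.43 m

Setting FS = 1.26 in FS = [c' + γz cos²β tanφ'] / [γz sinβ cosβ] and solving for z:
z = c' / [γ cosβ (FS·sinβ − cosβ·tanφ')]
  = 13.2 / [17.6·cos44.3°·(1.26·sin44.3° − cos44.3°·tan32.1°)]
  = 13.2 / [17.6·0.7157·(1.26·0.6984 − 0.7157·0.6273)]
  = 13.2 / 5.4296 = 2.431 m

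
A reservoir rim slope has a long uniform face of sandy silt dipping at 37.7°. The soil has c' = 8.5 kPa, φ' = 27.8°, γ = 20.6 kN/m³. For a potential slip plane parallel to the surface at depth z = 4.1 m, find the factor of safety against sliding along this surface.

FS = 0.89

For an infinite slope with a slip plane parallel to the surface (no pore pressure): FS = [c' + γz cos²β tanφ'] / [γz sinβ cosβ].
γz = 20.6·4.1 = 84.46 kN/m²
Numerator = 8.5 + 84.46·cos²37.7°·tan27.8° = 8.5 + 84.46·0.6260·0.5272 = 36.378 kPa
Denominator = 84.46·sin37.7°·cos37.7° = 84.46·0.6115·0.7912 = 40.866 kPa
FS = 36.378 / 40.866 = 0.890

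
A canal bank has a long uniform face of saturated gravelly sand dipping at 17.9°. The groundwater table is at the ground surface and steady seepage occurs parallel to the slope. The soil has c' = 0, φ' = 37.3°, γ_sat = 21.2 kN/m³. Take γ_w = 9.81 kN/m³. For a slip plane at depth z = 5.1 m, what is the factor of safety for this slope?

With seepage parallel to the slope and the water table at the surface, the effective normal stress on the slip plane uses the buoyant unit weight γ' = γ_sat − γ_w while the driving shear stress uses γ_sat:
FS = [c' + γ' z cos²β tanφ'] / [γ_sat z sinβ cosβ]
(For c' = 0 this reduces to FS = (γ'/γ_sat)·tanφ'/tanβ.)
γ' = 21.2 − 9.81 = 11.39 kN/m³
Numerator = 0.0 + 11.39·5.1·cos²17.9°·tan37.3° = 0.0 + 11.39·5.1·0.9055·0.7618 = 40.072 kPa
Denominator = 21.2·5.1·sin17.9°·cos17.9° = 21.2·5.1·0.3074·0.9516 = 31.623 kPa
FS = 40.072 / 31.623 = 1.267

FS = 1.27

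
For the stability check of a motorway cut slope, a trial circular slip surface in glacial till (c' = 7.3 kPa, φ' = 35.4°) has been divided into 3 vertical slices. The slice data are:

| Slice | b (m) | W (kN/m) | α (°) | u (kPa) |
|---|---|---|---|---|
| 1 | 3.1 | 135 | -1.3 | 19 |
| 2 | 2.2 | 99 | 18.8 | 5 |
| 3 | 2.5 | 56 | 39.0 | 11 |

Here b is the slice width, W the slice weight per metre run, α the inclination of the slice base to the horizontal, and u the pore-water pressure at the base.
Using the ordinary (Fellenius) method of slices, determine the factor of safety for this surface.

Ordinary method of slices: FS = Σ[c'·Δl_i + (W_i cosα_i − u_i·Δl_i)·tanφ'] / Σ W_i sinα_i, with Δl_i = b_i / cosα_i.
Slice 1: Δl = 3.1/cos(-1.3°) = 3.101 m; N'_1 = 135·cos(-1.3°) − 19·3.101 = 76.1; c'Δl = 22.64; W sinα = -3.1
Slice 2: Δl = 2.2/cos18.8° = 2.324 m; N'_2 = 99·cos18.8° − 5·2.324 = 82.1; c'Δl = 16.97; W sinα = 31.9
Slice 3: Δl = 2.5/cos39.0° = 3.217 m; N'_3 = 56·cos39.0° − 11·3.217 = 8.1; c'Δl = 23.48; W sinα = 35.2
Σc'Δl = 63.1 kN/m; ΣN' = 166.3 kN/m; ΣW sinα = 64.1 kN/m
Resisting = 63.1 + 166.3·tan35.4° = 63.1 + 118.2 = 181.3 kN/m
FS = 181.3 / 64.1 = 2.828

FS = 2.83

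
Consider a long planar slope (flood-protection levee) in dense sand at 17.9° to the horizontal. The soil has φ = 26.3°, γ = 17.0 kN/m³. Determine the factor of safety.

For a dry cohesionless infinite slope the factor of safety is FS = tanφ / tanβ.
FS = tan26.3° / tan17.9° = 0.4942 / 0.3230 = 1.530

FS = 1.53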